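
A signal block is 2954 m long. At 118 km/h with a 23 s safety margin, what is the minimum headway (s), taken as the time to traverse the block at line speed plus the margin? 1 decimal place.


V = 118 / 3.6 = 32.7778 m/s
Block traversal time = 2954 / 32.7778 = 90.122 s
Headway = 90.122 + 23
Headway = 113.1 s

113.1


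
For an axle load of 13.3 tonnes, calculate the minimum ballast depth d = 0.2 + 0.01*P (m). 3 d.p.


d = 0.2 + 0.01 * 13.3
d = 0.2 + 0.133
d = 0.333 m

0.333


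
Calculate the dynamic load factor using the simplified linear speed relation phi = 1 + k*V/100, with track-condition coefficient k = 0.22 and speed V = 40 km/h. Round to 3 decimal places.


phi = 1 + k * V / 100
phi = 1 + 0.22 * 40 / 100
phi = 1 + 0.088
phi = 1.088

1.088


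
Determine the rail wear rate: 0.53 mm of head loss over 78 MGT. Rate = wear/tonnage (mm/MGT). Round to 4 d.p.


Wear rate = total wear / cumulative tonnage
Rate = 0.53 / 78
Rate = 0.0068 mm/MGT

0.0068


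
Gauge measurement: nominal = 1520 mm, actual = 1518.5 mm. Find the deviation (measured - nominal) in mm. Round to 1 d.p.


Deviation = measured - nominal
Deviation = 1518.5 - 1520
Deviation = -1.5 mm

-1.5


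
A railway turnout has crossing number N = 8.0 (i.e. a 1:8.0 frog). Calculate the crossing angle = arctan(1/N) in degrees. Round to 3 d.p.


1/N = 1/8.0 = 0.125
angle = arctan(0.125) = 0.124355 rad
angle = 0.124355 * 180/pi = 7.125 degrees

7.125


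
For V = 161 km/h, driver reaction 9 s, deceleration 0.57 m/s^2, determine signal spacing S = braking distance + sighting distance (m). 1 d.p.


V = 161 / 3.6 = 44.7222 m/s
Braking distance = 44.7222^2 / (2*0.57) = 1754.4536 m
Sighting distance = 44.7222 * 9 = 402.5 m
S = 1754.4536 + 402.5 = 2157.0 m

2157.0


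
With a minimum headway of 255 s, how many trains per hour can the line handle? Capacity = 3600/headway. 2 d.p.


Capacity = 3600 / headway
Capacity = 3600 / 255
Capacity = 14.12 trains/hour

14.12


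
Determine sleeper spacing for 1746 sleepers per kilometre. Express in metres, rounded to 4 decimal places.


Spacing = 1000 m / number of sleepers
Spacing = 1000 / 1746
Spacing = 0.5727 m

0.5727


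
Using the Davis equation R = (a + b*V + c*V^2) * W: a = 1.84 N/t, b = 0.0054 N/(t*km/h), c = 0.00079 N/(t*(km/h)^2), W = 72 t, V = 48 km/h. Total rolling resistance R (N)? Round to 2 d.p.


b*V = 0.0054 * 48 = 0.2592
c*V^2 = 0.00079 * 2304 = 1.82016
R_per_t = 1.84 + 0.2592 + 1.82016 = 3.91936 N/t
R_total = 3.91936 * 72 = 282.19 N

282.19


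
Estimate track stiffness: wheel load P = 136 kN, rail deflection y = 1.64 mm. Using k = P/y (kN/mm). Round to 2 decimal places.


Track stiffness k = P / y
k = 136 / 1.64
k = 82.93 kN/mm

82.93


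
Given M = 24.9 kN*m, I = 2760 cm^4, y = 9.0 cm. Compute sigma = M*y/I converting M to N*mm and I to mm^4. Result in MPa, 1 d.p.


Convert units:
M = 24.9 kN*m = 24900000 N*mm
y = 9.0 cm = 90 mm
I = 2760 cm^4 = 27600000 mm^4
sigma = 24900000 * 90 / 27600000
sigma = 81.2 MPa

81.2


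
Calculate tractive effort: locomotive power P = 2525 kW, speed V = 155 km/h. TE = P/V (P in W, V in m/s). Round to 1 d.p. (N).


Convert: P = 2525 kW = 2525000 W
V = 155 / 3.6 = 43.0556 m/s
TE = 2525000 / 43.0556
TE = 58645.2 N

58645.2


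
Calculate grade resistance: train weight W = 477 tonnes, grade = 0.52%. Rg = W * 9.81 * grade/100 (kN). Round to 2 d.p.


Rg = W * 9.81 * grade / 100
Rg = 477 * 9.81 * 0.52 / 100
Rg = 4679.37 * 0.0052
Rg = 24.33 kN

24.33


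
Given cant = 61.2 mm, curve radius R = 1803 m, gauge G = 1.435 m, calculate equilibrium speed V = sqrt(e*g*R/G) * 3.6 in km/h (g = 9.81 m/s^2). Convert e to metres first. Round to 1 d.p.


Convert cant: e = 61.2 mm = 0.0612 m
V_ms = sqrt(0.0612 * 9.81 * 1803 / 1.435)
V_ms = sqrt(754.334994) = 27.4652 m/s
V = 27.4652 * 3.6 = 98.9 km/h

98.9


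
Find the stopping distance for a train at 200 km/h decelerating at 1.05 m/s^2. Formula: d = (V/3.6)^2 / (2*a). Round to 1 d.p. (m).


Convert speed: V = 200 / 3.6 = 55.5556 m/s
V^2 = 3086.4198
d = 3086.4198 / (2 * 1.05)
d = 3086.4198 / 2.1
d = 1469.7 m

1469.7


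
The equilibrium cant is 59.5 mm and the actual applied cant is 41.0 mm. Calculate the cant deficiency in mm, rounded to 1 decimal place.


Cant deficiency = equilibrium cant - actual cant
CD = 59.5 - 41.0
CD = 18.5 mm

18.5


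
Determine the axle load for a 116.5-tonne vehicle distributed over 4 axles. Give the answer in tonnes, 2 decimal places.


Load per axle = total weight / number of axles
Load = 116.5 / 4
Load = 29.13 tonnes

29.13


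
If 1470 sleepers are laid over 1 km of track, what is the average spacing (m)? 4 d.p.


Spacing = 1000 m / number of sleepers
Spacing = 1000 / 1470
Spacing = 0.6803 m

0.6803


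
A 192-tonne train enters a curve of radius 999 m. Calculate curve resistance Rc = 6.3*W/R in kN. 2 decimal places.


Rc = 6.3 * W / R
Rc = 6.3 * 192 / 999
Rc = 1209.6 / 999
Rc = 1.21 kN

1.21


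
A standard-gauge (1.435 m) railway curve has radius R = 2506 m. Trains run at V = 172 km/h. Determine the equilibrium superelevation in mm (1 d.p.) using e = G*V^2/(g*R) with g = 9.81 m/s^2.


Convert speed: V = 172 / 3.6 = 47.7778 m/s
Apply formula: e = 1.435 * 47.7778^2 / (9.81 * 2506)
e = 1.435 * 2282.716 / 24583.86
e = 0.133246 m = 133.2 mm

133.2


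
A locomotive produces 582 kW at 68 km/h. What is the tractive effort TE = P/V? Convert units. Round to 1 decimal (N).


Convert: P = 582 kW = 582000 W
V = 68 / 3.6 = 18.8889 m/s
TE = 582000 / 18.8889
TE = 30811.8 N

30811.8


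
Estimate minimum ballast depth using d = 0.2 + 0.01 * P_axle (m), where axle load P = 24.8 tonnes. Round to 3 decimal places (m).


d = 0.2 + 0.01 * 24.8
d = 0.2 + 0.248
d = 0.448 m

0.448


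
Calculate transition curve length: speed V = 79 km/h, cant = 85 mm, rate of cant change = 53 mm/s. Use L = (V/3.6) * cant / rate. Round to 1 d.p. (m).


Convert speed: V = 79 / 3.6 = 21.9444 m/s
L = 21.9444 * 85 / 53
L = 1865.2778 / 53
L = 35.2 m

35.2


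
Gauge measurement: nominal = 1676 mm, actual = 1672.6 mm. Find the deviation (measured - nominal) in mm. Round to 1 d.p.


Deviation = measured - nominal
Deviation = 1672.6 - 1676
Deviation = -3.4 mm

-3.4


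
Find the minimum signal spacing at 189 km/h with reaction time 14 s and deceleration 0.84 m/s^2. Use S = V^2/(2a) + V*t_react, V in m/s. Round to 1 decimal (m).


V = 189 / 3.6 = 52.5 m/s
Braking distance = 52.5^2 / (2*0.84) = 1640.625 m
Sighting distance = 52.5 * 14 = 735.0 m
S = 1640.625 + 735.0 = 2375.6 m

2375.6


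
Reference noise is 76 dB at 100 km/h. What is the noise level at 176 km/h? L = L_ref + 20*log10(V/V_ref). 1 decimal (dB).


V/V_ref = 176 / 100 = 1.76
log10(1.76) = 0.245513
20 * 0.245513 = 4.9103
L = 76 + 4.9103 = 80.9 dB

80.9


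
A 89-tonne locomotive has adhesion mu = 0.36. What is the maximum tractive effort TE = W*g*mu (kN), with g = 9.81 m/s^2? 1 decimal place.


TE_max = W * g * mu
TE_max = 89 * 9.81 * 0.36
TE_max = 873.09 * 0.36
TE_max = 314.3 kN

314.3


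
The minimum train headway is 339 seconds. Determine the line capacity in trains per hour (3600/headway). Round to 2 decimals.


Capacity = 3600 / headway
Capacity = 3600 / 339
Capacity = 10.62 trains/hour

10.62


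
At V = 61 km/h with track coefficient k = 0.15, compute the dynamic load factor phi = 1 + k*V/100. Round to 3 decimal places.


phi = 1 + k * V / 100
phi = 1 + 0.15 * 61 / 100
phi = 1 + 0.0915
phi = 1.092

1.092


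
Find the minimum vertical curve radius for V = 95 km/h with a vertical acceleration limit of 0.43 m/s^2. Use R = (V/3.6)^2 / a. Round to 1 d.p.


Convert speed: V = 95 / 3.6 = 26.3889 m/s
V^2 = 696.3735 m^2/s^2
R_v = 696.3735 / 0.43
R_v = 1619.5 m

1619.5


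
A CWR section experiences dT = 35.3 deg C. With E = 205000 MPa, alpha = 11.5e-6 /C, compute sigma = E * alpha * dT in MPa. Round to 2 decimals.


sigma = E * alpha * dT
sigma = 205000 * 11.5e-6 * 35.3
sigma = 2.3575 * 35.3
sigma = 83.22 MPa

83.22


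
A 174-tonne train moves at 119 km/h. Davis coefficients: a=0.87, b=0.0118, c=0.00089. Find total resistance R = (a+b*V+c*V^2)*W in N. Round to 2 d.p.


b*V = 0.0118 * 119 = 1.4042
c*V^2 = 0.00089 * 14161 = 12.60329
R_per_t = 0.87 + 1.4042 + 12.60329 = 14.87749 N/t
R_total = 14.87749 * 174 = 2588.68 N

2588.68


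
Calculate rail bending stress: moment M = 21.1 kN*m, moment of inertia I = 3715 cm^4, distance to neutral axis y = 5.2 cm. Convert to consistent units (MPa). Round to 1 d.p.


Convert units:
M = 21.1 kN*m = 21100000 N*mm
y = 5.2 cm = 52 mm
I = 3715 cm^4 = 37150000 mm^4
sigma = 21100000 * 52 / 37150000
sigma = 29.5 MPa

29.5


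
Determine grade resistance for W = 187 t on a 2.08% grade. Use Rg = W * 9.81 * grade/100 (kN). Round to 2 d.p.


Rg = W * 9.81 * grade / 100
Rg = 187 * 9.81 * 2.08 / 100
Rg = 1834.47 * 0.0208
Rg = 38.16 kN

38.16


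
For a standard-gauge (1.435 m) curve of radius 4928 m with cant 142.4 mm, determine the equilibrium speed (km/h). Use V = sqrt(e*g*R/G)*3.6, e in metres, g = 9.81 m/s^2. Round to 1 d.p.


Convert cant: e = 142.4 mm = 0.1424 m
V_ms = sqrt(0.1424 * 9.81 * 4928 / 1.435)
V_ms = sqrt(4797.310127) = 69.2626 m/s
V = 69.2626 * 3.6 = 249.3 km/h

249.3


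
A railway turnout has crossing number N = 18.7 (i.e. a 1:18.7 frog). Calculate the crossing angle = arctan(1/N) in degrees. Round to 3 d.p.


1/N = 1/18.7 = 0.053476
angle = arctan(0.053476) = 0.053425 rad
angle = 0.053425 * 180/pi = 3.061 degrees

3.061


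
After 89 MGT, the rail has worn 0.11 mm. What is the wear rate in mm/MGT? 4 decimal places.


Wear rate = total wear / cumulative tonnage
Rate = 0.11 / 89
Rate = 0.0012 mm/MGT

0.0012


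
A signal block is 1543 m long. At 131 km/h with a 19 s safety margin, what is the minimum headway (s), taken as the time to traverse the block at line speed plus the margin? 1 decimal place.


V = 131 / 3.6 = 36.3889 m/s
Block traversal time = 1543 / 36.3889 = 42.4031 s
Headway = 42.4031 + 19
Headway = 61.4 s

61.4


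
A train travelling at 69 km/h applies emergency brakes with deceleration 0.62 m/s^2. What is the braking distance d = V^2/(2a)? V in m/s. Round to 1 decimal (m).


Convert speed: V = 69 / 3.6 = 19.1667 m/s
V^2 = 367.3611
d = 367.3611 / (2 * 0.62)
d = 367.3611 / 1.24
d = 296.3 m

296.3


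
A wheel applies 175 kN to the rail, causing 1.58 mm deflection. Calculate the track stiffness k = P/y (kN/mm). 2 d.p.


Track stiffness k = P / y
k = 175 / 1.58
k = 110.76 kN/mm

110.76


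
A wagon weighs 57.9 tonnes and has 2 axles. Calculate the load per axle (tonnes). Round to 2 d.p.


Load per axle = total weight / number of axles
Load = 57.9 / 2
Load = 28.95 tonnes

28.95


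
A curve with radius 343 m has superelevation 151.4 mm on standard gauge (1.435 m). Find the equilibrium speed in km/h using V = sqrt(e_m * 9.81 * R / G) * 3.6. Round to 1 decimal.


Convert cant: e = 151.4 mm = 0.1514 m
V_ms = sqrt(0.1514 * 9.81 * 343 / 1.435)
V_ms = sqrt(355.007151) = 18.8416 m/s
V = 18.8416 * 3.6 = 67.8 km/h

67.8


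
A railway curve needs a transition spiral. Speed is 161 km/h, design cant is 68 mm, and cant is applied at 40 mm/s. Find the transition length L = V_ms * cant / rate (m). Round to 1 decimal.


Convert speed: V = 161 / 3.6 = 44.7222 m/s
L = 44.7222 * 68 / 40
L = 3041.1111 / 40
L = 76.0 m

76.0


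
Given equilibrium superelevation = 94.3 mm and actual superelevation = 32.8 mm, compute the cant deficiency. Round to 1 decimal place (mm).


Cant deficiency = equilibrium cant - actual cant
CD = 94.3 - 32.8
CD = 61.5 mm

61.5


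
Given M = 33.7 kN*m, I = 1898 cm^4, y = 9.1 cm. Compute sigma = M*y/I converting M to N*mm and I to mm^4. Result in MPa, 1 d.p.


Convert units:
M = 33.7 kN*m = 33700000 N*mm
y = 9.1 cm = 91 mm
I = 1898 cm^4 = 18980000 mm^4
sigma = 33700000 * 91 / 18980000
sigma = 161.6 MPa

161.6


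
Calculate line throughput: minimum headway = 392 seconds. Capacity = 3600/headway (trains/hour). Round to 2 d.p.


Capacity = 3600 / headway
Capacity = 3600 / 392
Capacity = 9.18 trains/hour

9.18


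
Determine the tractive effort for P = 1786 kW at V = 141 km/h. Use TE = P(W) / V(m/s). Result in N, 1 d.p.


Convert: P = 1786 kW = 1786000 W
V = 141 / 3.6 = 39.1667 m/s
TE = 1786000 / 39.1667
TE = 45600.0 N

45600.0


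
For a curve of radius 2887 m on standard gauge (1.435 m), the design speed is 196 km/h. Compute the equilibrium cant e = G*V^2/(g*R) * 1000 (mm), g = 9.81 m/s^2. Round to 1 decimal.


Convert speed: V = 196 / 3.6 = 54.4444 m/s
Apply formula: e = 1.435 * 54.4444^2 / (9.81 * 2887)
e = 1.435 * 2964.1975 / 28321.47
e = 0.150191 m = 150.2 mm

150.2


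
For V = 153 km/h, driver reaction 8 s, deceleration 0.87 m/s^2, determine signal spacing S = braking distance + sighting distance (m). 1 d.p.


V = 153 / 3.6 = 42.5 m/s
Braking distance = 42.5^2 / (2*0.87) = 1038.0747 m
Sighting distance = 42.5 * 8 = 340.0 m
S = 1038.0747 + 340.0 = 1378.1 m

1378.1


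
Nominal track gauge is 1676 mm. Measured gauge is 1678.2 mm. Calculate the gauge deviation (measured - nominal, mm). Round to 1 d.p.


Deviation = measured - nominal
Deviation = 1678.2 - 1676
Deviation = 2.2 mm

2.2


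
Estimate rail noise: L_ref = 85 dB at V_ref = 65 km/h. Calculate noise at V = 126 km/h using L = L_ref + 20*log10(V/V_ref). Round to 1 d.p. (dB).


V/V_ref = 126 / 65 = 1.938462
log10(1.938462) = 0.287457
20 * 0.287457 = 5.7491
L = 85 + 5.7491 = 90.7 dB

90.7


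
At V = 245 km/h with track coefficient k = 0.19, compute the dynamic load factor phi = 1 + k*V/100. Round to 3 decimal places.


phi = 1 + k * V / 100
phi = 1 + 0.19 * 245 / 100
phi = 1 + 0.4655
phi = 1.466

1.466


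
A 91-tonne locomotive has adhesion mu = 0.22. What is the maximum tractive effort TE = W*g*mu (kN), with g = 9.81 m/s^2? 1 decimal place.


TE_max = W * g * mu
TE_max = 91 * 9.81 * 0.22
TE_max = 892.71 * 0.22
TE_max = 196.4 kN

196.4


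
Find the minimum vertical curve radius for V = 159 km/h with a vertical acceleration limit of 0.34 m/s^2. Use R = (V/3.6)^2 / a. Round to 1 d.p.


Convert speed: V = 159 / 3.6 = 44.1667 m/s
V^2 = 1950.6944 m^2/s^2
R_v = 1950.6944 / 0.34
R_v = 5737.3 m

5737.3


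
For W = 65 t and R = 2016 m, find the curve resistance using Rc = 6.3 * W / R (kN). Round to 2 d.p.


Rc = 6.3 * W / R
Rc = 6.3 * 65 / 2016
Rc = 409.5 / 2016
Rc = 0.20 kN

0.20


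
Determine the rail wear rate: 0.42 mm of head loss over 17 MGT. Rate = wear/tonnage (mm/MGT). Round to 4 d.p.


Wear rate = total wear / cumulative tonnage
Rate = 0.42 / 17
Rate = 0.0247 mm/MGT

0.0247


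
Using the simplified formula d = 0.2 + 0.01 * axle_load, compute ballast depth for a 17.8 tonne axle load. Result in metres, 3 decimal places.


d = 0.2 + 0.01 * 17.8
d = 0.2 + 0.178
d = 0.378 m

0.378


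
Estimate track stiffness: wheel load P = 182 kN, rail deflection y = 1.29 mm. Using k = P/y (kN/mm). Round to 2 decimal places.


Track stiffness k = P / y
k = 182 / 1.29
k = 141.09 kN/mm

141.09


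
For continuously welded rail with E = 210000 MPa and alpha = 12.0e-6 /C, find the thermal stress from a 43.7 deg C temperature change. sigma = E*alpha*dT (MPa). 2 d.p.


sigma = E * alpha * dT
sigma = 210000 * 12.0e-6 * 43.7
sigma = 2.52 * 43.7
sigma = 110.12 MPa

110.12


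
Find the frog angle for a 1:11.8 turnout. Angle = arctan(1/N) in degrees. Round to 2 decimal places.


1/N = 1/11.8 = 0.084746
angle = arctan(0.084746) = 0.084544 rad
angle = 0.084544 * 180/pi = 4.84 degrees

4.84


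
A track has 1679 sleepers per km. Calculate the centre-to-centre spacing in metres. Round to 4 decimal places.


Spacing = 1000 m / number of sleepers
Spacing = 1000 / 1679
Spacing = 0.5956 m

0.5956


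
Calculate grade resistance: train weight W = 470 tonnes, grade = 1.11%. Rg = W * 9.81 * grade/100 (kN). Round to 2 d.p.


Rg = W * 9.81 * grade / 100
Rg = 470 * 9.81 * 1.11 / 100
Rg = 4610.7 * 0.0111
Rg = 51.18 kN

51.18


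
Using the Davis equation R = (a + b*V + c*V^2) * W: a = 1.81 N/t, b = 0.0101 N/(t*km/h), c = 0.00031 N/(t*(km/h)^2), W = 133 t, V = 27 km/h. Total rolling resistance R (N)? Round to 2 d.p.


b*V = 0.0101 * 27 = 0.2727
c*V^2 = 0.00031 * 729 = 0.22599
R_per_t = 1.81 + 0.2727 + 0.22599 = 2.30869 N/t
R_total = 2.30869 * 133 = 307.06 N

307.06


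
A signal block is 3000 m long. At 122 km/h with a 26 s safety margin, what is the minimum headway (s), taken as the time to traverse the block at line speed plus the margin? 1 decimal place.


V = 122 / 3.6 = 33.8889 m/s
Block traversal time = 3000 / 33.8889 = 88.5246 s
Headway = 88.5246 + 26
Headway = 114.5 s

114.5


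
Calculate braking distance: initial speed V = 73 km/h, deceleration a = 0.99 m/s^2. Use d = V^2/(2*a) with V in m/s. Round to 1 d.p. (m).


Convert speed: V = 73 / 3.6 = 20.2778 m/s
V^2 = 411.1883
d = 411.1883 / (2 * 0.99)
d = 411.1883 / 1.98
d = 207.7 m

207.7


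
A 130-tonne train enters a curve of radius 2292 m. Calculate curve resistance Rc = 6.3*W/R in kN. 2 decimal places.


Rc = 6.3 * W / R
Rc = 6.3 * 130 / 2292
Rc = 819.0 / 2292
Rc = 0.36 kN

0.36


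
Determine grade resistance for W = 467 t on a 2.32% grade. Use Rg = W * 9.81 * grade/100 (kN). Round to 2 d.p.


Rg = W * 9.81 * grade / 100
Rg = 467 * 9.81 * 2.32 / 100
Rg = 4581.27 * 0.0232
Rg = 106.29 kN

106.29


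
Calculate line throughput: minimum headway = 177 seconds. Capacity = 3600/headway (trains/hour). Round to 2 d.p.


Capacity = 3600 / headway
Capacity = 3600 / 177
Capacity = 20.34 trains/hour

20.34


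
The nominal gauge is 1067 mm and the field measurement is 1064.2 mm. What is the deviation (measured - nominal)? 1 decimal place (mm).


Deviation = measured - nominal
Deviation = 1064.2 - 1067
Deviation = -2.8 mm

-2.8


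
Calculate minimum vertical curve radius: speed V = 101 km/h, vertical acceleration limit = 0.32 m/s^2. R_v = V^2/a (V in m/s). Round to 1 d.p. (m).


Convert speed: V = 101 / 3.6 = 28.0556 m/s
V^2 = 787.1142 m^2/s^2
R_v = 787.1142 / 0.32
R_v = 2459.7 m

2459.7


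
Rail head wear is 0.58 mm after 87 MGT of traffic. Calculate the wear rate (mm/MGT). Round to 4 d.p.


Wear rate = total wear / cumulative tonnage
Rate = 0.58 / 87
Rate = 0.0067 mm/MGT

0.0067


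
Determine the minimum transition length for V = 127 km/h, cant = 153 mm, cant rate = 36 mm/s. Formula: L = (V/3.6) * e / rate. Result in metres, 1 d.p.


Convert speed: V = 127 / 3.6 = 35.2778 m/s
L = 35.2778 * 153 / 36
L = 5397.5 / 36
L = 149.9 m

149.9


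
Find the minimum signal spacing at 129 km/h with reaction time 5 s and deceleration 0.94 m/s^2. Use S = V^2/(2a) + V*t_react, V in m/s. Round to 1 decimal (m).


V = 129 / 3.6 = 35.8333 m/s
Braking distance = 35.8333^2 / (2*0.94) = 682.9935 m
Sighting distance = 35.8333 * 5 = 179.1667 m
S = 682.9935 + 179.1667 = 862.2 m

862.2


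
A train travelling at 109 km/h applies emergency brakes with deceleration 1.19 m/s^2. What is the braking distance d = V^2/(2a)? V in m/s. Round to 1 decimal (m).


Convert speed: V = 109 / 3.6 = 30.2778 m/s
V^2 = 916.7438
d = 916.7438 / (2 * 1.19)
d = 916.7438 / 2.38
d = 385.2 m

385.2


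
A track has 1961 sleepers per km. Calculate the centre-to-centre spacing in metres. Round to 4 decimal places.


Spacing = 1000 m / number of sleepers
Spacing = 1000 / 1961
Spacing = 0.5099 m

0.5099


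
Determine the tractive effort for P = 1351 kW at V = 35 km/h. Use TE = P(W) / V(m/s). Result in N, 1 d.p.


Convert: P = 1351 kW = 1351000 W
V = 35 / 3.6 = 9.7222 m/s
TE = 1351000 / 9.7222
TE = 138960.0 N

138960.0


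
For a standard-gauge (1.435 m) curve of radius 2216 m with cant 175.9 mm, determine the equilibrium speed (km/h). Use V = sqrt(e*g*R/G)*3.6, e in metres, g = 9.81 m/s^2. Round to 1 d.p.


Convert cant: e = 175.9 mm = 0.1759 m
V_ms = sqrt(0.1759 * 9.81 * 2216 / 1.435)
V_ms = sqrt(2664.726874) = 51.621 m/s
V = 51.621 * 3.6 = 185.8 km/h

185.8


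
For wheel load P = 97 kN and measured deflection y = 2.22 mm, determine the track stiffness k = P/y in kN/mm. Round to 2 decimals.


Track stiffness k = P / y
k = 97 / 2.22
k = 43.69 kN/mm

43.69


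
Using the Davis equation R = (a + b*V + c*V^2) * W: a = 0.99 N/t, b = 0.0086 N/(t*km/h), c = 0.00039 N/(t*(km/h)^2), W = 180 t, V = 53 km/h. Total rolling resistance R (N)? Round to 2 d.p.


b*V = 0.0086 * 53 = 0.4558
c*V^2 = 0.00039 * 2809 = 1.09551
R_per_t = 0.99 + 0.4558 + 1.09551 = 2.54131 N/t
R_total = 2.54131 * 180 = 457.44 N

457.44


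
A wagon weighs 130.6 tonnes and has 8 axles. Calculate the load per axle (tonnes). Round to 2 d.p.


Load per axle = total weight / number of axles
Load = 130.6 / 8
Load = 16.33 tonnes

16.33


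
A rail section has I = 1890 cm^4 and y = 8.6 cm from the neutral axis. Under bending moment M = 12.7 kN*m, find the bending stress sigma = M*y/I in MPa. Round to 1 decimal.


Convert units:
M = 12.7 kN*m = 12700000 N*mm
y = 8.6 cm = 86 mm
I = 1890 cm^4 = 18900000 mm^4
sigma = 12700000 * 86 / 18900000
sigma = 57.8 MPa

57.8


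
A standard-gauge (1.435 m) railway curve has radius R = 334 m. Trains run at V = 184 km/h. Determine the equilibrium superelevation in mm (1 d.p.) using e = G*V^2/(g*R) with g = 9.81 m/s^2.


Convert speed: V = 184 / 3.6 = 51.1111 m/s
Apply formula: e = 1.435 * 51.1111^2 / (9.81 * 334)
e = 1.435 * 2612.3457 / 3276.54
e = 1.144108 m = 1144.1 mm

1144.1


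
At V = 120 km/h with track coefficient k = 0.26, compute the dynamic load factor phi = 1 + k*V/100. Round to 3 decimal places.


phi = 1 + k * V / 100
phi = 1 + 0.26 * 120 / 100
phi = 1 + 0.312
phi = 1.312

1.312


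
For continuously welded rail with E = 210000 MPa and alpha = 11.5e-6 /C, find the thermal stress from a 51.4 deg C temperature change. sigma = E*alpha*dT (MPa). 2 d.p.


sigma = E * alpha * dT
sigma = 210000 * 11.5e-6 * 51.4
sigma = 2.415 * 51.4
sigma = 124.13 MPa

124.13


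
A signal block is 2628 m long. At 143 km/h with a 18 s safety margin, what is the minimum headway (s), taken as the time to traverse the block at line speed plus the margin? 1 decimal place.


V = 143 / 3.6 = 39.7222 m/s
Block traversal time = 2628 / 39.7222 = 66.1594 s
Headway = 66.1594 + 18
Headway = 84.2 s

84.2


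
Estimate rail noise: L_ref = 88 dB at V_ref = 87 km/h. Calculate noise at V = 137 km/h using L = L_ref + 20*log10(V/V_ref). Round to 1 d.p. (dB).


V/V_ref = 137 / 87 = 1.574713
log10(1.574713) = 0.197201
20 * 0.197201 = 3.944
L = 88 + 3.944 = 91.9 dB

91.9


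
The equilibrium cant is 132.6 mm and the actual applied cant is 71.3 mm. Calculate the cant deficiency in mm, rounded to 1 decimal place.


Cant deficiency = equilibrium cant - actual cant
CD = 132.6 - 71.3
CD = 61.3 mm

61.3


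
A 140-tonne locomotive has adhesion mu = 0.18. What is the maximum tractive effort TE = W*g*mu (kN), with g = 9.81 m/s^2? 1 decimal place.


TE_max = W * g * mu
TE_max = 140 * 9.81 * 0.18
TE_max = 1373.4 * 0.18
TE_max = 247.2 kN

247.2


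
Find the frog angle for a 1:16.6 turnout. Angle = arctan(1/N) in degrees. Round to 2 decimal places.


1/N = 1/16.6 = 0.060241
angle = arctan(0.060241) = 0.060168 rad
angle = 0.060168 * 180/pi = 3.45 degrees

3.45


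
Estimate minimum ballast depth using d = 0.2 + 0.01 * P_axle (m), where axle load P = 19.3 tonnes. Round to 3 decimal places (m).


d = 0.2 + 0.01 * 19.3
d = 0.2 + 0.193
d = 0.393 m

0.393


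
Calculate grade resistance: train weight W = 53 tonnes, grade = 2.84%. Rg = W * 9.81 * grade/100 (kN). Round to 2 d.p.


Rg = W * 9.81 * grade / 100
Rg = 53 * 9.81 * 2.84 / 100
Rg = 519.93 * 0.0284
Rg = 14.77 kN

14.77


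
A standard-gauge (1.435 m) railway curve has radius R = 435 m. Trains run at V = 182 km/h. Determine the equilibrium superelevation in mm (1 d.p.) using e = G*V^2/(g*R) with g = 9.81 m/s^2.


Convert speed: V = 182 / 3.6 = 50.5556 m/s
Apply formula: e = 1.435 * 50.5556^2 / (9.81 * 435)
e = 1.435 * 2555.8642 / 4267.35
e = 0.859471 m = 859.5 mm

859.5


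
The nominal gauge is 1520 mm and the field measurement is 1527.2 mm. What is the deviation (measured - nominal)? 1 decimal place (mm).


Deviation = measured - nominal
Deviation = 1527.2 - 1520
Deviation = 7.2 mm

7.2


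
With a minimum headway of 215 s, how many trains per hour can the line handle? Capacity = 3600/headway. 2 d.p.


Capacity = 3600 / headway
Capacity = 3600 / 215
Capacity = 16.74 trains/hour

16.74


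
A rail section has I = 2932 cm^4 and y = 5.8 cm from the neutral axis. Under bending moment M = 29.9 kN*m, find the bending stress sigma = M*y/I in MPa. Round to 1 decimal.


Convert units:
M = 29.9 kN*m = 29900000 N*mm
y = 5.8 cm = 58 mm
I = 2932 cm^4 = 29320000 mm^4
sigma = 29900000 * 58 / 29320000
sigma = 59.1 MPa

59.1


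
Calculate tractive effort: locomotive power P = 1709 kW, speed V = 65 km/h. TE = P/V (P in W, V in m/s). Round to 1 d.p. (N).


Convert: P = 1709 kW = 1709000 W
V = 65 / 3.6 = 18.0556 m/s
TE = 1709000 / 18.0556
TE = 94652.3 N

94652.3


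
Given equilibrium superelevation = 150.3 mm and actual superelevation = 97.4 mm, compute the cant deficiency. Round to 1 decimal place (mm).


Cant deficiency = equilibrium cant - actual cant
CD = 150.3 - 97.4
CD = 52.9 mm

52.9


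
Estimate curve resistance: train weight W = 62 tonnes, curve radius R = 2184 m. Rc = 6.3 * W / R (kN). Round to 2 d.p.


Rc = 6.3 * W / R
Rc = 6.3 * 62 / 2184
Rc = 390.6 / 2184
Rc = 0.18 kN

0.18


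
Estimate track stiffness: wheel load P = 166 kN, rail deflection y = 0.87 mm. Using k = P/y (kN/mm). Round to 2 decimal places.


Track stiffness k = P / y
k = 166 / 0.87
k = 190.80 kN/mm

190.80


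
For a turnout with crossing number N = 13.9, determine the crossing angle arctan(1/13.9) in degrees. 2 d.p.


1/N = 1/13.9 = 0.071942
angle = arctan(0.071942) = 0.071819 rad
angle = 0.071819 * 180/pi = 4.11 degrees

4.11


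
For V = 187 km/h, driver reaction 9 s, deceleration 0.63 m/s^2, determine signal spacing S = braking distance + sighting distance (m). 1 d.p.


V = 187 / 3.6 = 51.9444 m/s
Braking distance = 51.9444^2 / (2*0.63) = 2141.4487 m
Sighting distance = 51.9444 * 9 = 467.5 m
S = 2141.4487 + 467.5 = 2608.9 m

2608.9


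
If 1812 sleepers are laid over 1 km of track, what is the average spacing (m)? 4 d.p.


Spacing = 1000 m / number of sleepers
Spacing = 1000 / 1812
Spacing = 0.5519 m

0.5519


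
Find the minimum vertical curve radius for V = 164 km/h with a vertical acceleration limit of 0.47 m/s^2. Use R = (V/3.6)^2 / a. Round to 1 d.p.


Convert speed: V = 164 / 3.6 = 45.5556 m/s
V^2 = 2075.3086 m^2/s^2
R_v = 2075.3086 / 0.47
R_v = 4415.6 m

4415.6


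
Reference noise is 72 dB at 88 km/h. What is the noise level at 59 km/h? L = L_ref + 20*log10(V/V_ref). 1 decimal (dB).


V/V_ref = 59 / 88 = 0.670455
log10(0.670455) = -0.173631
20 * -0.173631 = -3.4726
L = 72 + -3.4726 = 68.5 dB

68.5


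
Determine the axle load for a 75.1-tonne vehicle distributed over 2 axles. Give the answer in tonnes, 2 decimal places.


Load per axle = total weight / number of axles
Load = 75.1 / 2
Load = 37.55 tonnes

37.55


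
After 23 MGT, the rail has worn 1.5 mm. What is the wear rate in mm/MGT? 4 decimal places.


Wear rate = total wear / cumulative tonnage
Rate = 1.5 / 23
Rate = 0.0652 mm/MGT

0.0652


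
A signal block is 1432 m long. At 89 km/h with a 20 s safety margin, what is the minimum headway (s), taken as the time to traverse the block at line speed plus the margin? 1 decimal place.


V = 89 / 3.6 = 24.7222 m/s
Block traversal time = 1432 / 24.7222 = 57.9236 s
Headway = 57.9236 + 20
Headway = 77.9 s

77.9


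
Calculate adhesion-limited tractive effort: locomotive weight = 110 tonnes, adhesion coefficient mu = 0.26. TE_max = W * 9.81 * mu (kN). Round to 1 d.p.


TE_max = W * g * mu
TE_max = 110 * 9.81 * 0.26
TE_max = 1079.1 * 0.26
TE_max = 280.6 kN

280.6


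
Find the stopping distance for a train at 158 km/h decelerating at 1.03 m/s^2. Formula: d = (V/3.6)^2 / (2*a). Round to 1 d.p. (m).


Convert speed: V = 158 / 3.6 = 43.8889 m/s
V^2 = 1926.2346
d = 1926.2346 / (2 * 1.03)
d = 1926.2346 / 2.06
d = 935.1 m

935.1


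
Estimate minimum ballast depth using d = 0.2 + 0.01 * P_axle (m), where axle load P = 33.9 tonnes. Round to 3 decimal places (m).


d = 0.2 + 0.01 * 33.9
d = 0.2 + 0.339
d = 0.539 m

0.539


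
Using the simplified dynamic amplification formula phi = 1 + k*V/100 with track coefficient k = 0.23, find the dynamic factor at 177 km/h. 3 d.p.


phi = 1 + k * V / 100
phi = 1 + 0.23 * 177 / 100
phi = 1 + 0.4071
phi = 1.407

1.407


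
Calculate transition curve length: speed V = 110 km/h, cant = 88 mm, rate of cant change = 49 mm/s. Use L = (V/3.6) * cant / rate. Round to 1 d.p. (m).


Convert speed: V = 110 / 3.6 = 30.5556 m/s
L = 30.5556 * 88 / 49
L = 2688.8889 / 49
L = 54.9 m

54.9


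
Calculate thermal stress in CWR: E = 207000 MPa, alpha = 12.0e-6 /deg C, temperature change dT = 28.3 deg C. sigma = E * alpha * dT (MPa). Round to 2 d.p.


sigma = E * alpha * dT
sigma = 207000 * 12.0e-6 * 28.3
sigma = 2.484 * 28.3
sigma = 70.30 MPa

70.30


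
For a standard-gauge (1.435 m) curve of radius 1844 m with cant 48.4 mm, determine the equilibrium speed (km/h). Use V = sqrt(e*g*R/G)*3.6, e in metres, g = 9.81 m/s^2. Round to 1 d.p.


Convert cant: e = 48.4 mm = 0.0484 m
V_ms = sqrt(0.0484 * 9.81 * 1844 / 1.435)
V_ms = sqrt(610.131412) = 24.7008 m/s
V = 24.7008 * 3.6 = 88.9 km/h

88.9


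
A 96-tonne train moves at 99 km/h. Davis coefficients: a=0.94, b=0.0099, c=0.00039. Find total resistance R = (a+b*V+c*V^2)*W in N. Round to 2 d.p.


b*V = 0.0099 * 99 = 0.9801
c*V^2 = 0.00039 * 9801 = 3.82239
R_per_t = 0.94 + 0.9801 + 3.82239 = 5.74249 N/t
R_total = 5.74249 * 96 = 551.28 N

551.28


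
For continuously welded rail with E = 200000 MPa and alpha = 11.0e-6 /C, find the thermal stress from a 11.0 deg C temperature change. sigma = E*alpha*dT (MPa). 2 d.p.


sigma = E * alpha * dT
sigma = 200000 * 11.0e-6 * 11.0
sigma = 2.2 * 11.0
sigma = 24.20 MPa

24.20


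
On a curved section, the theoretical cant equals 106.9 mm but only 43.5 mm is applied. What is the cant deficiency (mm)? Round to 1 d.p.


Cant deficiency = equilibrium cant - actual cant
CD = 106.9 - 43.5
CD = 63.4 mm

63.4


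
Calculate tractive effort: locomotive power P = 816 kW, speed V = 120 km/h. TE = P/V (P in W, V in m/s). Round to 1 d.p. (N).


Convert: P = 816 kW = 816000 W
V = 120 / 3.6 = 33.3333 m/s
TE = 816000 / 33.3333
TE = 24480.0 N

24480.0


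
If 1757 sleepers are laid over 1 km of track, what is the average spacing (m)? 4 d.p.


Spacing = 1000 m / number of sleepers
Spacing = 1000 / 1757
Spacing = 0.5692 m

0.5692


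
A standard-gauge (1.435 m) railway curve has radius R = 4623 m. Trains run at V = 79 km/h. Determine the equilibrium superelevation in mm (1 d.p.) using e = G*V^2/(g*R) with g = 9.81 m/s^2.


Convert speed: V = 79 / 3.6 = 21.9444 m/s
Apply formula: e = 1.435 * 21.9444^2 / (9.81 * 4623)
e = 1.435 * 481.5586 / 45351.63
e = 0.015237 m = 15.2 mm

15.2


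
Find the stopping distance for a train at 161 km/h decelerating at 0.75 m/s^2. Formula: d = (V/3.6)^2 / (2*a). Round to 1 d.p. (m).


Convert speed: V = 161 / 3.6 = 44.7222 m/s
V^2 = 2000.0772
d = 2000.0772 / (2 * 0.75)
d = 2000.0772 / 1.5
d = 1333.4 m

1333.4


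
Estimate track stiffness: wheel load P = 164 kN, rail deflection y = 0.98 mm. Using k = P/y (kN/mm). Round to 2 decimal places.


Track stiffness k = P / y
k = 164 / 0.98
k = 167.35 kN/mm

167.35


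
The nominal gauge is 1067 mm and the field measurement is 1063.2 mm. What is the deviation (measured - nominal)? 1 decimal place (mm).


Deviation = measured - nominal
Deviation = 1063.2 - 1067
Deviation = -3.8 mm

-3.8


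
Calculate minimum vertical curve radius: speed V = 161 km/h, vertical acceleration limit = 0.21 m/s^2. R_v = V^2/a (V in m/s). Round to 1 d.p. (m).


Convert speed: V = 161 / 3.6 = 44.7222 m/s
V^2 = 2000.0772 m^2/s^2
R_v = 2000.0772 / 0.21
R_v = 9524.2 m

9524.2


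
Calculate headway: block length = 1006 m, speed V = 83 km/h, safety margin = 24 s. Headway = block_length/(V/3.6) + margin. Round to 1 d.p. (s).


V = 83 / 3.6 = 23.0556 m/s
Block traversal time = 1006 / 23.0556 = 43.6337 s
Headway = 43.6337 + 24
Headway = 67.6 s

67.6


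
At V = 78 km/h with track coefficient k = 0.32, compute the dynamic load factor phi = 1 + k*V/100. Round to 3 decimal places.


phi = 1 + k * V / 100
phi = 1 + 0.32 * 78 / 100
phi = 1 + 0.2496
phi = 1.250

1.250


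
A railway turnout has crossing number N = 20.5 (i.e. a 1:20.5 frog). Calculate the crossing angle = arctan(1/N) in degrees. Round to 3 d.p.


1/N = 1/20.5 = 0.04878
angle = arctan(0.04878) = 0.048742 rad
angle = 0.048742 * 180/pi = 2.793 degrees

2.793


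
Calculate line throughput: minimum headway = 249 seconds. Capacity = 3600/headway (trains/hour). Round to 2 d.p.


Capacity = 3600 / headway
Capacity = 3600 / 249
Capacity = 14.46 trains/hour

14.46


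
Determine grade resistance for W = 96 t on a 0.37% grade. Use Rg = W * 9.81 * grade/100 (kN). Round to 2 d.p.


Rg = W * 9.81 * grade / 100
Rg = 96 * 9.81 * 0.37 / 100
Rg = 941.76 * 0.0037
Rg = 3.48 kN

3.48


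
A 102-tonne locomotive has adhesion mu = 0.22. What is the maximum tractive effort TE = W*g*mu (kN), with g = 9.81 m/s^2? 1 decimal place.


TE_max = W * g * mu
TE_max = 102 * 9.81 * 0.22
TE_max = 1000.62 * 0.22
TE_max = 220.1 kN

220.1


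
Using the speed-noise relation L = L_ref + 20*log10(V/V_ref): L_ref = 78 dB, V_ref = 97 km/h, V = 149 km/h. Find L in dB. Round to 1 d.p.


V/V_ref = 149 / 97 = 1.536082
log10(1.536082) = 0.186415
20 * 0.186415 = 3.7283
L = 78 + 3.7283 = 81.7 dB

81.7


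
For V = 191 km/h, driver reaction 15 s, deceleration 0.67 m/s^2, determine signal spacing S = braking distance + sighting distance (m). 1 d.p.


V = 191 / 3.6 = 53.0556 m/s
Braking distance = 53.0556^2 / (2*0.67) = 2100.6657 m
Sighting distance = 53.0556 * 15 = 795.8333 m
S = 2100.6657 + 795.8333 = 2896.5 m

2896.5


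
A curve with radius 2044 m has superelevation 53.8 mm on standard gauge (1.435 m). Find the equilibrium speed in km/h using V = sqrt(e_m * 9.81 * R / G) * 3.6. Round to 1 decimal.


Convert cant: e = 53.8 mm = 0.0538 m
V_ms = sqrt(0.0538 * 9.81 * 2044 / 1.435)
V_ms = sqrt(751.761834) = 27.4183 m/s
V = 27.4183 * 3.6 = 98.7 km/h

98.7


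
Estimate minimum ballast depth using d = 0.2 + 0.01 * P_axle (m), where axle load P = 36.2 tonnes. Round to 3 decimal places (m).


d = 0.2 + 0.01 * 36.2
d = 0.2 + 0.362
d = 0.562 m

0.562


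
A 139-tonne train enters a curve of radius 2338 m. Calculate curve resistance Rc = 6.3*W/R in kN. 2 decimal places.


Rc = 6.3 * W / R
Rc = 6.3 * 139 / 2338
Rc = 875.7 / 2338
Rc = 0.37 kN

0.37


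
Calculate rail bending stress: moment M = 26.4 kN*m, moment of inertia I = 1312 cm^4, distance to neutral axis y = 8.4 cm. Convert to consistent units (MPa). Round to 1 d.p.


Convert units:
M = 26.4 kN*m = 26400000 N*mm
y = 8.4 cm = 84 mm
I = 1312 cm^4 = 13120000 mm^4
sigma = 26400000 * 84 / 13120000
sigma = 169.0 MPa

169.0


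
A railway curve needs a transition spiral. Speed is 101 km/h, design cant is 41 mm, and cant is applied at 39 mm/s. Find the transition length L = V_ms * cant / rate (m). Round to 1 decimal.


Convert speed: V = 101 / 3.6 = 28.0556 m/s
L = 28.0556 * 41 / 39
L = 1150.2778 / 39
L = 29.5 m

29.5


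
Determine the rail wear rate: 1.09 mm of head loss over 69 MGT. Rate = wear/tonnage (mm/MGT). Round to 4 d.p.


Wear rate = total wear / cumulative tonnage
Rate = 1.09 / 69
Rate = 0.0158 mm/MGT

0.0158


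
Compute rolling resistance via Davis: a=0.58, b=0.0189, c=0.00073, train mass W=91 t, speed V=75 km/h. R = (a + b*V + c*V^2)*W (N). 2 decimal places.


b*V = 0.0189 * 75 = 1.4175
c*V^2 = 0.00073 * 5625 = 4.10625
R_per_t = 0.58 + 1.4175 + 4.10625 = 6.10375 N/t
R_total = 6.10375 * 91 = 555.44 N

555.44


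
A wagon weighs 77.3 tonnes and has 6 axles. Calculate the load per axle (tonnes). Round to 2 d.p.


Load per axle = total weight / number of axles
Load = 77.3 / 6
Load = 12.88 tonnes

12.88


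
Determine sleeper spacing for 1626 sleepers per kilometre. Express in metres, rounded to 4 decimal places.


Spacing = 1000 m / number of sleepers
Spacing = 1000 / 1626
Spacing = 0.6150 m

0.6150


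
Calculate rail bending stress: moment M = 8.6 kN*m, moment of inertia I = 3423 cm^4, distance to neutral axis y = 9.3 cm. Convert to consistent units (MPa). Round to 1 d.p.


Convert units:
M = 8.6 kN*m = 8600000 N*mm
y = 9.3 cm = 93 mm
I = 3423 cm^4 = 34230000 mm^4
sigma = 8600000 * 93 / 34230000
sigma = 23.4 MPa

23.4


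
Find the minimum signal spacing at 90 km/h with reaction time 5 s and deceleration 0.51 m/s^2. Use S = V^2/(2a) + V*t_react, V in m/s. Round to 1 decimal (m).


V = 90 / 3.6 = 25.0 m/s
Braking distance = 25.0^2 / (2*0.51) = 612.7451 m
Sighting distance = 25.0 * 5 = 125.0 m
S = 612.7451 + 125.0 = 737.7 m

737.7


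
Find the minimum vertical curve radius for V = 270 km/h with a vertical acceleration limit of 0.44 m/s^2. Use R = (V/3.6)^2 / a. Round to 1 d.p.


Convert speed: V = 270 / 3.6 = 75.0 m/s
V^2 = 5625.0 m^2/s^2
R_v = 5625.0 / 0.44
R_v = 12784.1 m

12784.1


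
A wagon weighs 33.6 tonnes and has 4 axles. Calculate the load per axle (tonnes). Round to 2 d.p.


Load per axle = total weight / number of axles
Load = 33.6 / 4
Load = 8.40 tonnes

8.40


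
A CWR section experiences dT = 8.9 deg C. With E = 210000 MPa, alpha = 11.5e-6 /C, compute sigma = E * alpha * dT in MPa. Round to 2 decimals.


sigma = E * alpha * dT
sigma = 210000 * 11.5e-6 * 8.9
sigma = 2.415 * 8.9
sigma = 21.49 MPa

21.49


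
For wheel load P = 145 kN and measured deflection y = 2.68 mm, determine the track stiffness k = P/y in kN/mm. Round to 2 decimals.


Track stiffness k = P / y
k = 145 / 2.68
k = 54.10 kN/mm

54.10


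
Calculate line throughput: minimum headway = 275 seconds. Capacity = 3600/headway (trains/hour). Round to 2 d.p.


Capacity = 3600 / headway
Capacity = 3600 / 275
Capacity = 13.09 trains/hour

13.09


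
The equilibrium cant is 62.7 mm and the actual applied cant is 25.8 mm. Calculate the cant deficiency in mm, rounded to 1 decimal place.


Cant deficiency = equilibrium cant - actual cant
CD = 62.7 - 25.8
CD = 36.9 mm

36.9


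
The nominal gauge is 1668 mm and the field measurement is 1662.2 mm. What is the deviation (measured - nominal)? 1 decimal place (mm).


Deviation = measured - nominal
Deviation = 1662.2 - 1668
Deviation = -5.8 mm

-5.8


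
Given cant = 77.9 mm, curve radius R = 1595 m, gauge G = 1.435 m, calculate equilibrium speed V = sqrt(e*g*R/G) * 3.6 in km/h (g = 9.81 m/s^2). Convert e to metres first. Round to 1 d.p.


Convert cant: e = 77.9 mm = 0.0779 m
V_ms = sqrt(0.0779 * 9.81 * 1595 / 1.435)
V_ms = sqrt(849.405857) = 29.1446 m/s
V = 29.1446 * 3.6 = 104.9 km/h

104.9


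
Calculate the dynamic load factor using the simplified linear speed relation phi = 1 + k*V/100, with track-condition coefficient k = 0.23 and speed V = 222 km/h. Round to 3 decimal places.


phi = 1 + k * V / 100
phi = 1 + 0.23 * 222 / 100
phi = 1 + 0.5106
phi = 1.511

1.511


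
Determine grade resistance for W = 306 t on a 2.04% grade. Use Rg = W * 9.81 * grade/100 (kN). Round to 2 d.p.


Rg = W * 9.81 * grade / 100
Rg = 306 * 9.81 * 2.04 / 100
Rg = 3001.86 * 0.0204
Rg = 61.24 kN

61.24


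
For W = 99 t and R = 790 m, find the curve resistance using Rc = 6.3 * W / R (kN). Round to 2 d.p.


Rc = 6.3 * W / R
Rc = 6.3 * 99 / 790
Rc = 623.7 / 790
Rc = 0.79 kN

0.79
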